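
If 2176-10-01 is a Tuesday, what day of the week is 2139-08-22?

Saturday

Count forward from the earlier date (August 22, 2139) to the later (October 1, 2176):
From August 22, 2139 to August 22, 2176: 37 years, of which 10 contain a Feb 29 — 27×365 + 10×366 = 13515 days.
August 2176: 31 − 22 = 9 days remain.
Then September (30): 30 days.
October 1, 2176: 1 day.
Residual: 40 days.
Total: 13555 days.
13555 mod 7 = 3, so 3 days before Tuesday is Saturday.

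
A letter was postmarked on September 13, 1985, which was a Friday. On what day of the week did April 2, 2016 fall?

Day-of-year of September 13, 1985: 256.
Day-of-year of April 2, 2016: 93.
1985 has 365 days, so 365 − 256 = 109 days remain in 1985.
Full years 1986–2015: 23 common + 7 leap = 23×365 + 7×366 = 10957 days.
Total: 109 + 10957 + 93 = 11159 days.
11159 mod 7 = 1, so 1 day after Friday is Saturday.

Saturday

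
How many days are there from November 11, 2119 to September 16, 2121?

675

November 2119: 30 − 11 = 19 days remain.
Then 21 full months totalling 640 days.
September 1–16, 2121: 16 days.
Total: 19 + 640 + 16 = 675 days.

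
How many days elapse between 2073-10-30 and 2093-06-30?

Day-of-year of October 30, 2073: 303.
Day-of-year of June 30, 2093: 181.
2073 has 365 days, so 365 − 303 = 62 days remain in 2073.
Full years 2074–2092: 14 common + 5 leap = 14×365 + 5×366 = 6940 days.
Total: 62 + 6940 + 181 = 7183 days.

7183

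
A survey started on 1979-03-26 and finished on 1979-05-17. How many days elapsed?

March 1979: 31 − 26 = 5 days remain.
Then April (30): 30 days.
May 1–17, 1979: 17 days.
Total: 5 + 30 + 17 = 52 days.

52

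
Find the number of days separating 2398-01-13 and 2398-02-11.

29

January 2398: 31 − 13 = 18 days remain.
February 1–11, 2398: 11 days (2398 is not a leap year).
Total: 18 + 11 = 29 days.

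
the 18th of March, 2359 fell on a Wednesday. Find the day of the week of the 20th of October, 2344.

Count forward from the earlier date (October 20, 2344) to the later (March 18, 2359):
From October 20, 2344 to October 20, 2358: 14 years, of which 3 contain a Feb 29 — 11×365 + 3×366 = 5113 days.
October 2358: 31 − 20 = 11 days remain.
Then November (30), December (31), January (31), February 2359 (28): 30 + 31 + 31 + 28 = 120 days.
March 1–18, 2359: 18 days.
Residual: 149 days.
Total: 5262 days.
5262 mod 7 = 5, so 5 days before Wednesday is Friday.

Friday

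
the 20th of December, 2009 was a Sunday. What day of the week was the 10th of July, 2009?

Friday

Count forward from the earlier date (July 10, 2009) to the later (December 20, 2009):
July 2009: 31 − 10 = 21 days remain.
Then August (31), September (30), October (31), November (30): 31 + 30 + 31 + 30 = 122 days.
December 1–20, 2009: 20 days.
Total: 21 + 122 + 20 = 163 days.
163 mod 7 = 2, so 2 days before Sunday is Friday.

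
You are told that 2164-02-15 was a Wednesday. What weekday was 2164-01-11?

Wednesday

Count forward from the earlier date (January 11, 2164) to the later (February 15, 2164):
January 2164: 31 − 11 = 20 days remain.
February 1–15, 2164: 15 days (2164 is a leap year).
Total: 20 + 15 = 35 days.
35 is a multiple of 7, so 2164-01-11 falls on the same weekday: Wednesday.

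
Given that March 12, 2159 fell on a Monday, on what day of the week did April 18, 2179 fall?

Sunday

Day-of-year of March 12, 2159: 71.
Day-of-year of April 18, 2179: 108.
2159 has 365 days, so 365 − 71 = 294 days remain in 2159.
Full years 2160–2178: 14 common + 5 leap = 14×365 + 5×366 = 6940 days.
Total: 294 + 6940 + 108 = 7342 days.
7342 mod 7 = 6, so 6 days after Monday is Sunday.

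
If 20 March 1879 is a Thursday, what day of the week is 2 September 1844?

Monday

Count forward from the earlier date (September 2, 1844) to the later (March 20, 1879):
From September 2, 1844 to September 2, 1878: 34 years, of which 8 contain a Feb 29 — 26×365 + 8×366 = 12418 days.
September 1878: 30 − 2 = 28 days remain.
Then October (31), November (30), December (31), January (31), February 1879 (28): 31 + 30 + 31 + 31 + 28 = 151 days.
March 1–20, 1879: 20 days.
Residual: 199 days.
Total: 12617 days.
12617 mod 7 = 3, so 3 days before Thursday is Monday.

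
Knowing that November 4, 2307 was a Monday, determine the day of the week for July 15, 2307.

Count forward from the earlier date (July 15, 2307) to the later (November 4, 2307):
July 2307: 31 − 15 = 16 days remain.
Then August (31), September (30), October (31): 31 + 30 + 31 = 92 days.
November 1–4, 2307: 4 days.
Total: 16 + 92 + 4 = 112 days.
112 is a multiple of 7, so July 15, 2307 falls on the same weekday: Monday.

Monday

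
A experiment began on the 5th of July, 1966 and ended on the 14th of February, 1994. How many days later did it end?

From July 5, 1966 to July 5, 1993: 27 years, of which 7 contain a Feb 29 — 20×365 + 7×366 = 9862 days.
July 1993: 31 − 5 = 26 days remain.
Then August (31), September (30), October (31), November (30), December (31), January (31): 31 + 30 + 31 + 30 + 31 + 31 = 184 days.
February 1–14, 1994: 14 days (1994 is not a leap year).
Residual: 224 days.
Total: 10086 days.

10086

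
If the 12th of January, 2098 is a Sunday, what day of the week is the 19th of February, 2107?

Day-of-year of January 12, 2098: 12.
Day-of-year of February 19, 2107: 50.
2098 has 365 days, so 365 − 12 = 353 days remain in 2098.
Full years 2099–2106: 7 common + 1 leap = 7×365 + 1×366 = 2921 days.
Total: 353 + 2921 + 50 = 3324 days.
3324 mod 7 = 6, so 6 days after Sunday is Saturday.

Saturday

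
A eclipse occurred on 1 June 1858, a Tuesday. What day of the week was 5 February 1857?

Count forward from the earlier date (February 5, 1857) to the later (June 1, 1858):
Day-of-year of February 5, 1857: 36.
Day-of-year of June 1, 1858: 152.
1857 has 365 days, so 365 − 36 = 329 days remain in 1857.
Total: 329 + 152 = 481 days.
481 mod 7 = 5, so 5 days before Tuesday is Thursday.

Thursday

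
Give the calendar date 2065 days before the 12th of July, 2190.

the 15th of November, 2184

Count 2065 days before July 12, 2190:
Day-of-year of November 15, 2184: 320.
Day-of-year of July 12, 2190: 193.
2184 has 366 days, so 366 − 320 = 46 days remain in 2184.
Full years: 2185: 365; 2186: 365; 2187: 365; 2188: 366; 2189: 365. Sum = 1826.
Total: 46 + 1826 + 193 = 2065 days.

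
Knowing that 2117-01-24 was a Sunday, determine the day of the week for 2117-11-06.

Saturday

January 2117: 31 − 24 = 7 days remain.
Then 9 full months totalling 273 days.
November 1–6, 2117: 6 days.
Total: 7 + 273 + 6 = 286 days.
286 mod 7 = 6, so 6 days after Sunday is Saturday.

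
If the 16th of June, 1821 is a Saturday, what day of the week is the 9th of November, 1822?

Day-of-year of June 16, 1821: 167.
Day-of-year of November 9, 1822: 313.
1821 has 365 days, so 365 − 167 = 198 days remain in 1821.
Total: 198 + 313 = 511 days.
511 is a multiple of 7, so the 9th of November, 1822 falls on the same weekday: Saturday.

Saturday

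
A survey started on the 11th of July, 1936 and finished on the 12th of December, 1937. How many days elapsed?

July 1936: 31 − 11 = 20 days remain.
Then 16 full months totalling 487 days.
December 1–12, 1937: 12 days.
Total: 20 + 487 + 12 = 519 days.

519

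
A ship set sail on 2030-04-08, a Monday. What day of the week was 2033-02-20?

Sunday

Day-of-year of April 8, 2030: 98.
Day-of-year of February 20, 2033: 51.
2030 has 365 days, so 365 − 98 = 267 days remain in 2030.
Full years: 2031: 365; 2032: 366. Sum = 731.
Total: 267 + 731 + 51 = 1049 days.
1049 mod 7 = 6, so 6 days after Monday is Sunday.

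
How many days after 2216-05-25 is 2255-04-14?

14203

From May 25, 2216 to May 25, 2254: 38 years, of which 9 contain a Feb 29 — 29×365 + 9×366 = 13879 days.
May 2254: 31 − 25 = 6 days remain.
Then 10 full months totalling 304 days.
April 1–14, 2255: 14 days.
Residual: 324 days.
Total: 14203 days.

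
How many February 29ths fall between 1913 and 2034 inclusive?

30

Years divisible by 4: 1916, 1920, …, 2032 — 30 in all.
2000 is divisible by 400, so still leap.
No century exceptions apply. Count: 30.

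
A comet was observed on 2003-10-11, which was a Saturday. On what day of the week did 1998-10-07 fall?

Wednesday

Count forward from the earlier date (October 7, 1998) to the later (October 11, 2003):
Day-of-year of October 7, 1998: 280.
Day-of-year of October 11, 2003: 284.
1998 has 365 days, so 365 − 280 = 85 days remain in 1998.
Full years: 1999: 365; 2000: 366; 2001: 365; 2002: 365. Sum = 1461.
Total: 85 + 1461 + 284 = 1830 days.
1830 mod 7 = 3, so 3 days before Saturday is Wednesday.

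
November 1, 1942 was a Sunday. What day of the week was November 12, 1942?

Thursday

Within November 1942: 12 − 1 = 11 days.
11 mod 7 = 4, so 4 days after Sunday is Thursday.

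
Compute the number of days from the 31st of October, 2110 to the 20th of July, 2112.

October 2110: 31 − 31 = 0 days remain.
Then 20 full months totalling 608 days.
July 1–20, 2112: 20 days.
Total: 0 + 608 + 20 = 628 days.

628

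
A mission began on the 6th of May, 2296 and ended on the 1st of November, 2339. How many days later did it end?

15883

Day-of-year of May 6, 2296: 127.
Day-of-year of November 1, 2339: 305.
2296 has 366 days, so 366 − 127 = 239 days remain in 2296.
Full years 2297–2338: 33 common + 9 leap = 33×365 + 9×366 = 15339 days.
Total: 239 + 15339 + 305 = 15883 days.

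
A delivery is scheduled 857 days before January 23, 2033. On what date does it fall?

September 19, 2030

Count 857 days before January 23, 2033:
Day-of-year of September 19, 2030: 262.
Day-of-year of January 23, 2033: 23.
2030 has 365 days, so 365 − 262 = 103 days remain in 2030.
Full years: 2031: 365; 2032: 366. Sum = 731.
Total: 103 + 731 + 23 = 857 days.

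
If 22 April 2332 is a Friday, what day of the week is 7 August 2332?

April 2332: 30 − 22 = 8 days remain.
Then May (31), June (30), July (31): 31 + 30 + 31 = 92 days.
August 1–7, 2332: 7 days.
Total: 8 + 92 + 7 = 107 days.
107 mod 7 = 2, so 2 days after Friday is Sunday.

Sunday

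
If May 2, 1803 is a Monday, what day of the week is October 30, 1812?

Friday

Day-of-year of May 2, 1803: 122.
Day-of-year of October 30, 1812: 304.
1803 has 365 days, so 365 − 122 = 243 days remain in 1803.
Full years 1804–1811: 6 common + 2 leap = 6×365 + 2×366 = 2922 days.
Total: 243 + 2922 + 304 = 3469 days.
3469 mod 7 = 4, so 4 days after Monday is Friday.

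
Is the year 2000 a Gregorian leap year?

2000 is a leap year (divisible by 400).

Yes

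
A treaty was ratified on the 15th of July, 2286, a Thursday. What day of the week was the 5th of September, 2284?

Count forward from the earlier date (September 5, 2284) to the later (July 15, 2286):
Day-of-year of September 5, 2284: 249.
Day-of-year of July 15, 2286: 196.
2284 has 366 days, so 366 − 249 = 117 days remain in 2284.
Full years: 2285: 365. Sum = 365.
Total: 117 + 365 + 196 = 678 days.
678 mod 7 = 6, so 6 days before Thursday is Friday.

Friday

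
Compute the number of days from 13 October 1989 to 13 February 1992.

853

October 13, 1989 → October 13, 1990: 365 days.
October 13, 1990 → October 13, 1991: 365 days.
October 1991: 31 − 13 = 18 days remain.
Then November (30), December (31), January (31): 30 + 31 + 31 = 92 days.
February 1–13, 1992: 13 days (1992 is a leap year).
Residual: 123 days.
Total: 853 days.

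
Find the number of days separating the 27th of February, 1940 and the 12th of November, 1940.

February 1940: 29 − 27 = 2 days remain (1940 is a leap year, so February has 29 days).
Then March (31), April (30), May (31), June (30), July (31), August (31), September (30), October (31): 31 + 30 + 31 + 30 + 31 + 31 + 30 + 31 = 245 days.
November 1–12, 1940: 12 days.
Total: 2 + 245 + 12 = 259 days.

259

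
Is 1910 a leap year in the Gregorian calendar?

1910 is not a leap year.

No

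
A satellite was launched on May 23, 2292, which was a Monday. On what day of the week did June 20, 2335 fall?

Day-of-year of May 23, 2292: 144.
Day-of-year of June 20, 2335: 171.
2292 has 366 days, so 366 − 144 = 222 days remain in 2292.
Full years 2293–2334: 33 common + 9 leap = 33×365 + 9×366 = 15339 days.
Total: 222 + 15339 + 171 = 15732 days.
15732 mod 7 = 3, so 3 days after Monday is Thursday.

Thursday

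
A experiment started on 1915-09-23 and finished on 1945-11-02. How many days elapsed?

From September 23, 1915 to September 23, 1945: 30 years, of which 8 contain a Feb 29 — 22×365 + 8×366 = 10958 days.
September 1945: 30 − 23 = 7 days remain.
Then October (31): 31 days.
November 1–2, 1945: 2 days.
Residual: 40 days.
Total: 10998 days.

10998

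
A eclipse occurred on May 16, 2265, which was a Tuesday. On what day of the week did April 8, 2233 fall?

Count forward from the earlier date (April 8, 2233) to the later (May 16, 2265):
From April 8, 2233 to April 8, 2265: 32 years, of which 8 contain a Feb 29 — 24×365 + 8×366 = 11688 days.
April 2265: 30 − 8 = 22 days remain.
May 1–16, 2265: 16 days.
Residual: 38 days.
Total: 11726 days.
11726 mod 7 = 1, so 1 day before Tuesday is Monday.

Monday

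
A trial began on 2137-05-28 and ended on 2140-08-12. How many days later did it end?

1172

Day-of-year of May 28, 2137: 148.
Day-of-year of August 12, 2140: 225.
2137 has 365 days, so 365 − 148 = 217 days remain in 2137.
Full years: 2138: 365; 2139: 365. Sum = 730.
Total: 217 + 730 + 225 = 1172 days.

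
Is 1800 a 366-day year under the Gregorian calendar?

No

1800 is not a leap year (divisible by 100 but not 400).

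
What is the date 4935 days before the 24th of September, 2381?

the 21st of March, 2368

Count 4935 days before September 24, 2381:
Day-of-year of March 21, 2368: 81.
Day-of-year of September 24, 2381: 267.
2368 has 366 days, so 366 − 81 = 285 days remain in 2368.
Full years 2369–2380: 9 common + 3 leap = 9×365 + 3×366 = 4383 days.
Total: 285 + 4383 + 267 = 4935 days.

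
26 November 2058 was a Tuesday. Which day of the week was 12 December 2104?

Day-of-year of November 26, 2058: 330.
Day-of-year of December 12, 2104: 347.
2058 has 365 days, so 365 − 330 = 35 days remain in 2058.
Full years 2059–2103: 35 common + 10 leap = 35×365 + 10×366 = 16435 days.
Total: 35 + 16435 + 347 = 16817 days.
16817 mod 7 = 3, so 3 days after Tuesday is Friday.

Friday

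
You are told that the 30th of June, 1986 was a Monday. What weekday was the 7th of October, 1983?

Friday

Count forward from the earlier date (October 7, 1983) to the later (June 30, 1986):
October 7, 1983 → October 7, 1984: 366 days (1984 is a leap year).
October 7, 1984 → October 7, 1985: 365 days.
October 1985: 31 − 7 = 24 days remain.
Then November (30), December (31), January (31), February 1986 (28), March (31), April (30), May (31): 30 + 31 + 31 + 28 + 31 + 30 + 31 = 212 days.
June 1–30, 1986: 30 days.
Residual: 266 days.
Total: 997 days.
997 mod 7 = 3, so 3 days before Monday is Friday.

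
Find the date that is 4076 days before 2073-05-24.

2062-03-27

Count 4076 days before May 24, 2073:
From March 27, 2062 to March 27, 2073: 11 years, of which 3 contain a Feb 29 — 8×365 + 3×366 = 4018 days.
March 2073: 31 − 27 = 4 days remain.
Then April (30): 30 days.
May 1–24, 2073: 24 days.
Residual: 58 days.
Total: 4076 days.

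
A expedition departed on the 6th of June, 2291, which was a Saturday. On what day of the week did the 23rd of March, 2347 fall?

Day-of-year of June 6, 2291: 157.
Day-of-year of March 23, 2347: 82.
2291 has 365 days, so 365 − 157 = 208 days remain in 2291.
Full years 2292–2346: 42 common + 13 leap = 42×365 + 13×366 = 20088 days.
Total: 208 + 20088 + 82 = 20378 days.
20378 mod 7 = 1, so 1 day after Saturday is Sunday.

Sunday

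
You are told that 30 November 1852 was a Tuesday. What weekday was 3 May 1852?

Monday

Count forward from the earlier date (May 3, 1852) to the later (November 30, 1852):
May 1852: 31 − 3 = 28 days remain.
Then June (30), July (31), August (31), September (30), October (31): 30 + 31 + 31 + 30 + 31 = 153 days.
November 1–30, 1852: 30 days.
Total: 28 + 153 + 30 = 211 days.
211 mod 7 = 1, so 1 day before Tuesday is Monday.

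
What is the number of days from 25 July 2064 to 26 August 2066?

762

July 2064: 31 − 25 = 6 days remain.
Then 24 full months totalling 730 days.
August 1–26, 2066: 26 days.
Total: 6 + 730 + 26 = 762 days.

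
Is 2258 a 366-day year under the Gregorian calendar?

2258 is not a leap year.

No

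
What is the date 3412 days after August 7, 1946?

December 10, 1955

Count 3412 days after August 7, 1946:
From August 7, 1946 to August 7, 1955: 9 years, of which 2 contain a Feb 29 — 7×365 + 2×366 = 3287 days.
August 1955: 31 − 7 = 24 days remain.
Then September (30), October (31), November (30): 30 + 31 + 30 = 91 days.
December 1–10, 1955: 10 days.
Residual: 125 days.
Total: 3412 days.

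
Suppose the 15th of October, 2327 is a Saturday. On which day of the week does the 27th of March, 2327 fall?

Sunday

Count forward from the earlier date (March 27, 2327) to the later (October 15, 2327):
March 2327: 31 − 27 = 4 days remain.
Then April (30), May (31), June (30), July (31), August (31), September (30): 30 + 31 + 30 + 31 + 31 + 30 = 183 days.
October 1–15, 2327: 15 days.
Total: 4 + 183 + 15 = 202 days.
202 mod 7 = 6, so 6 days before Saturday is Sunday.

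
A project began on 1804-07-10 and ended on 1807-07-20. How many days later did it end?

1105

Day-of-year of July 10, 1804: 192.
Day-of-year of July 20, 1807: 201.
1804 has 366 days, so 366 − 192 = 174 days remain in 1804.
Full years: 1805: 365; 1806: 365. Sum = 730.
Total: 174 + 730 + 201 = 1105 days.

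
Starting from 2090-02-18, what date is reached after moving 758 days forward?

2092-03-17

Count 758 days after February 18, 2090:
Day-of-year of February 18, 2090: 49.
Day-of-year of March 17, 2092: 77.
2090 has 365 days, so 365 − 49 = 316 days remain in 2090.
Full years: 2091: 365. Sum = 365.
Total: 316 + 365 + 77 = 758 days.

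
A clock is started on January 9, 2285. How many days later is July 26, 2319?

12615

Day-of-year of January 9, 2285: 9.
Day-of-year of July 26, 2319: 207.
2285 has 365 days, so 365 − 9 = 356 days remain in 2285.
Full years 2286–2318: 26 common + 7 leap = 26×365 + 7×366 = 12052 days.
Total: 356 + 12052 + 207 = 12615 days.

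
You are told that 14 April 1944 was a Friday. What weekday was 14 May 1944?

Sunday

April 1944: 30 − 14 = 16 days remain.
May 1–14, 1944: 14 days.
Total: 16 + 14 = 30 days.
30 mod 7 = 2, so 2 days after Friday is Sunday.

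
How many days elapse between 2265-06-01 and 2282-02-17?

6105

Day-of-year of June 1, 2265: 152.
Day-of-year of February 17, 2282: 48.
2265 has 365 days, so 365 − 152 = 213 days remain in 2265.
Full years 2266–2281: 12 common + 4 leap = 12×365 + 4×366 = 5844 days.
Total: 213 + 5844 + 48 = 6105 days.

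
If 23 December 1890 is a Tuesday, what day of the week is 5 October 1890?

Count forward from the earlier date (October 5, 1890) to the later (December 23, 1890):
October 1890: 31 − 5 = 26 days remain.
Then November (30): 30 days.
December 1–23, 1890: 23 days.
Total: 26 + 30 + 23 = 79 days.
79 mod 7 = 2, so 2 days before Tuesday is Sunday.

Sunday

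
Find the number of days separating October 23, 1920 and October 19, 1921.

October 1920: 31 − 23 = 8 days remain.
Then 11 full months totalling 334 days.
October 1–19, 1921: 19 days.
Residual: 361 days.
Total: 361 days.

361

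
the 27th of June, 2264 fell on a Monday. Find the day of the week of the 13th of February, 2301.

Day-of-year of June 27, 2264: 179.
Day-of-year of February 13, 2301: 44.
2264 has 366 days, so 366 − 179 = 187 days remain in 2264.
Full years 2265–2300: 28 common + 8 leap = 28×365 + 8×366 = 13148 days.
Total: 187 + 13148 + 44 = 13379 days.
13379 mod 7 = 2, so 2 days after Monday is Wednesday.

Wednesday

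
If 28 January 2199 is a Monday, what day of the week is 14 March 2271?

From January 28, 2199 to January 28, 2271: 72 years, of which 17 contain a Feb 29 — 55×365 + 17×366 = 26297 days.
(2200 is not a leap year (divisible by 100 but not 400).)
January 2271: 31 − 28 = 3 days remain.
Then February 2271 (28): 28 days.
March 1–14, 2271: 14 days.
Residual: 45 days.
Total: 26342 days.
26342 mod 7 = 1, so 1 day after Monday is Tuesday.

Tuesday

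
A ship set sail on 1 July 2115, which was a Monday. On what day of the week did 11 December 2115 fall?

July 2115: 31 − 1 = 30 days remain.
Then August (31), September (30), October (31), November (30): 31 + 30 + 31 + 30 = 122 days.
December 1–11, 2115: 11 days.
Total: 30 + 122 + 11 = 163 days.
163 mod 7 = 2, so 2 days after Monday is Wednesday.

Wednesday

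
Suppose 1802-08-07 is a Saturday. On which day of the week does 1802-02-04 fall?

Count forward from the earlier date (February 4, 1802) to the later (August 7, 1802):
February 1802: 28 − 4 = 24 days remain (1802 is not a leap year, so February has 28 days).
Then March (31), April (30), May (31), June (30), July (31): 31 + 30 + 31 + 30 + 31 = 153 days.
August 1–7, 1802: 7 days.
Total: 24 + 153 + 7 = 184 days.
184 mod 7 = 2, so 2 days before Saturday is Thursday.

Thursday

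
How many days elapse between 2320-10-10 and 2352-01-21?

Day-of-year of October 10, 2320: 284.
Day-of-year of January 21, 2352: 21.
2320 has 366 days, so 366 − 284 = 82 days remain in 2320.
Full years 2321–2351: 24 common + 7 leap = 24×365 + 7×366 = 11322 days.
Total: 82 + 11322 + 21 = 11425 days.

11425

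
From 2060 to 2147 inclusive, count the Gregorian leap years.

Years divisible by 4: 2060, 2064, …, 2144 — 22 in all.
Of these, 2100 is divisible by 100 but not 400, so not leap.
Leap years: 22 − 1 = 21.

21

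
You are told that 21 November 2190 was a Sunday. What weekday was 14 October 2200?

From November 21, 2190 to November 21, 2199: 9 years, of which 2 contain a Feb 29 — 7×365 + 2×366 = 3287 days.
November 2199: 30 − 21 = 9 days remain.
Then 10 full months totalling 304 days.
October 1–14, 2200: 14 days.
Residual: 327 days.
Total: 3614 days.
3614 mod 7 = 2, so 2 days after Sunday is Tuesday.

Tuesday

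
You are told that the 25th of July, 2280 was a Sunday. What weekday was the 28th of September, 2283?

Friday

July 25, 2280 → July 25, 2281: 365 days.
July 25, 2281 → July 25, 2282: 365 days.
July 25, 2282 → July 25, 2283: 365 days.
July 2283: 31 − 25 = 6 days remain.
Then August (31): 31 days.
September 1–28, 2283: 28 days.
Residual: 65 days.
Total: 1160 days.
1160 mod 7 = 5, so 5 days after Sunday is Friday.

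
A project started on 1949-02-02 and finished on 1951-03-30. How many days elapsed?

786

February 1949: 28 − 2 = 26 days remain (1949 is not a leap year, so February has 28 days).
Then 24 full months totalling 730 days.
March 1–30, 1951: 30 days.
Total: 26 + 730 + 30 = 786 days.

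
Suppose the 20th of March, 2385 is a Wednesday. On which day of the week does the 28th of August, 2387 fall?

March 20, 2385 → March 20, 2386: 365 days.
March 20, 2386 → March 20, 2387: 365 days.
March 2387: 31 − 20 = 11 days remain.
Then April (30), May (31), June (30), July (31): 30 + 31 + 30 + 31 = 122 days.
August 1–28, 2387: 28 days.
Residual: 161 days.
Total: 891 days.
891 mod 7 = 2, so 2 days after Wednesday is Friday.

Friday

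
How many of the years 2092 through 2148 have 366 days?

Years divisible by 4: 2092, 2096, …, 2148 — 15 in all.
Of these, 2100 is divisible by 100 but not 400, so not leap.
Leap years: 15 − 1 = 14.

14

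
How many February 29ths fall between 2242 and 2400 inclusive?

Years divisible by 4: 2244, 2248, …, 2400 — 40 in all.
Of these, 2300 is divisible by 100 but not 400, so not leap.
2400 is divisible by 400, so still leap.
Leap years: 40 − 1 = 39.

39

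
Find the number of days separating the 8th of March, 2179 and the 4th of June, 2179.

88

March 2179: 31 − 8 = 23 days remain.
Then April (30), May (31): 30 + 31 = 61 days.
June 1–4, 2179: 4 days.
Total: 23 + 61 + 4 = 88 days.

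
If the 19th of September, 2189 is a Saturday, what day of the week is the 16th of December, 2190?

Thursday

September 2189: 30 − 19 = 11 days remain.
Then 14 full months totalling 426 days.
December 1–16, 2190: 16 days.
Total: 11 + 426 + 16 = 453 days.
453 mod 7 = 5, so 5 days after Saturday is Thursday.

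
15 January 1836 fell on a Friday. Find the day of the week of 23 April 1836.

January 1836: 31 − 15 = 16 days remain.
Then February 1836 (29), March (31): 29 + 31 = 60 days.
April 1–23, 1836: 23 days.
Total: 16 + 60 + 23 = 99 days.
99 mod 7 = 1, so 1 day after Friday is Saturday.

Saturday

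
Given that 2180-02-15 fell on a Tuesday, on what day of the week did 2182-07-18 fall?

February 15, 2180 → February 15, 2181: 366 days (2180 is a leap year).
February 15, 2181 → February 15, 2182: 365 days.
February 2182: 28 − 15 = 13 days remain (2182 is not a leap year, so February has 28 days).
Then March (31), April (30), May (31), June (30): 31 + 30 + 31 + 30 = 122 days.
July 1–18, 2182: 18 days.
Residual: 153 days.
Total: 884 days.
884 mod 7 = 2, so 2 days after Tuesday is Thursday.

Thursday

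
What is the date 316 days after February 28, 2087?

January 10, 2088

Count 316 days after February 28, 2087:
February 2087: 28 − 28 = 0 days remain (2087 is not a leap year, so February has 28 days).
Then 10 full months totalling 306 days.
January 1–10, 2088: 10 days.
Residual: 316 days.
Total: 316 days.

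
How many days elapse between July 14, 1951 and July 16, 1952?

368

July 1951: 31 − 14 = 17 days remain.
Then 11 full months totalling 335 days.
July 1–16, 1952: 16 days.
Total: 17 + 335 + 16 = 368 days.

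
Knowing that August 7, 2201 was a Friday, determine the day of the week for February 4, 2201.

Count forward from the earlier date (February 4, 2201) to the later (August 7, 2201):
February 2201: 28 − 4 = 24 days remain (2201 is not a leap year, so February has 28 days).
Then March (31), April (30), May (31), June (30), July (31): 31 + 30 + 31 + 30 + 31 = 153 days.
August 1–7, 2201: 7 days.
Total: 24 + 153 + 7 = 184 days.
184 mod 7 = 2, so 2 days before Friday is Wednesday.

Wednesday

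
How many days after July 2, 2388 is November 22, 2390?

873

July 2, 2388 → July 2, 2389: 365 days.
July 2, 2389 → July 2, 2390: 365 days.
July 2390: 31 − 2 = 29 days remain.
Then August (31), September (30), October (31): 31 + 30 + 31 = 92 days.
November 1–22, 2390: 22 days.
Residual: 143 days.
Total: 873 days.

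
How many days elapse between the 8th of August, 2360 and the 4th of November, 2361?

453

Day-of-year of August 8, 2360: 221.
Day-of-year of November 4, 2361: 308.
2360 has 366 days, so 366 − 221 = 145 days remain in 2360.
Total: 145 + 308 = 453 days.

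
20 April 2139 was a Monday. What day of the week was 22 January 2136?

Sunday

Count forward from the earlier date (January 22, 2136) to the later (April 20, 2139):
Day-of-year of January 22, 2136: 22.
Day-of-year of April 20, 2139: 110.
2136 has 366 days, so 366 − 22 = 344 days remain in 2136.
Full years: 2137: 365; 2138: 365. Sum = 730.
Total: 344 + 730 + 110 = 1184 days.
1184 mod 7 = 1, so 1 day before Monday is Sunday.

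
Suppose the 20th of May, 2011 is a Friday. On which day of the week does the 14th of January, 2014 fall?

May 20, 2011 → May 20, 2012: 366 days (2012 is a leap year).
May 20, 2012 → May 20, 2013: 365 days.
May 2013: 31 − 20 = 11 days remain.
Then June (30), July (31), August (31), September (30), October (31), November (30), December (31): 30 + 31 + 31 + 30 + 31 + 30 + 31 = 214 days.
January 1–14, 2014: 14 days.
Residual: 239 days.
Total: 970 days.
970 mod 7 = 4, so 4 days after Friday is Tuesday.

Tuesday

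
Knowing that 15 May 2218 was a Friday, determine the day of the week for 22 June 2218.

May 2218: 31 − 15 = 16 days remain.
June 1–22, 2218: 22 days.
Total: 16 + 22 = 38 days.
38 mod 7 = 3, so 3 days after Friday is Monday.

Monday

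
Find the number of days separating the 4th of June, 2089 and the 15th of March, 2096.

Day-of-year of June 4, 2089: 155.
Day-of-year of March 15, 2096: 75.
2089 has 365 days, so 365 − 155 = 210 days remain in 2089.
Full years: 2090: 365; 2091: 365; 2092: 366; 2093: 365; 2094: 365; 2095: 365. Sum = 2191.
Total: 210 + 2191 + 75 = 2476 days.

2476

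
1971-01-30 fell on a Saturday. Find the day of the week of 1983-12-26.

Monday

Day-of-year of January 30, 1971: 30.
Day-of-year of December 26, 1983: 360.
1971 has 365 days, so 365 − 30 = 335 days remain in 1971.
Full years 1972–1982: 8 common + 3 leap = 8×365 + 3×366 = 4018 days.
Total: 335 + 4018 + 360 = 4713 days.
4713 mod 7 = 2, so 2 days after Saturday is Monday.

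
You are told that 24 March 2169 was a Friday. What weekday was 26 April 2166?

Count forward from the earlier date (April 26, 2166) to the later (March 24, 2169):
Day-of-year of April 26, 2166: 116.
Day-of-year of March 24, 2169: 83.
2166 has 365 days, so 365 − 116 = 249 days remain in 2166.
Full years: 2167: 365; 2168: 366. Sum = 731.
Total: 249 + 731 + 83 = 1063 days.
1063 mod 7 = 6, so 6 days before Friday is Saturday.

Saturday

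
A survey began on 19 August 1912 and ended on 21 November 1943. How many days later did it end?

11416

Day-of-year of August 19, 1912: 232.
Day-of-year of November 21, 1943: 325.
1912 has 366 days, so 366 − 232 = 134 days remain in 1912.
Full years 1913–1942: 23 common + 7 leap = 23×365 + 7×366 = 10957 days.
Total: 134 + 10957 + 325 = 11416 days.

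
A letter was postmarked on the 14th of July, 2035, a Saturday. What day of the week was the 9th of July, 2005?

Count forward from the earlier date (July 9, 2005) to the later (July 14, 2035):
From July 9, 2005 to July 9, 2035: 30 years, of which 7 contain a Feb 29 — 23×365 + 7×366 = 10957 days.
Within July 2035: 14 − 9 = 5 days.
Total: 10962 days.
10962 is a multiple of 7, so the 9th of July, 2005 falls on the same weekday: Saturday.

Saturday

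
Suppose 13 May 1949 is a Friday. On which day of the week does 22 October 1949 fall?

May 1949: 31 − 13 = 18 days remain.
Then June (30), July (31), August (31), September (30): 30 + 31 + 31 + 30 = 122 days.
October 1–22, 1949: 22 days.
Total: 18 + 122 + 22 = 162 days.
162 mod 7 = 1, so 1 day after Friday is Saturday.

Saturday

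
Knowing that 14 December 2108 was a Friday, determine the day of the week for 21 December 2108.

Within December 2108: 21 − 14 = 7 days.
7 is a multiple of 7, so 21 December 2108 falls on the same weekday: Friday.

Friday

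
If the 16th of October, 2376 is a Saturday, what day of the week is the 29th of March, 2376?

Monday

Count forward from the earlier date (March 29, 2376) to the later (October 16, 2376):
March 2376: 31 − 29 = 2 days remain.
Then April (30), May (31), June (30), July (31), August (31), September (30): 30 + 31 + 30 + 31 + 31 + 30 = 183 days.
October 1–16, 2376: 16 days.
Total: 2 + 183 + 16 = 201 days.
201 mod 7 = 5, so 5 days before Saturday is Monday.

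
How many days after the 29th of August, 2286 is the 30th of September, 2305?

6971

Day-of-year of August 29, 2286: 241.
Day-of-year of September 30, 2305: 273.
2286 has 365 days, so 365 − 241 = 124 days remain in 2286.
Full years 2287–2304: 14 common + 4 leap = 14×365 + 4×366 = 6574 days.
Total: 124 + 6574 + 273 = 6971 days.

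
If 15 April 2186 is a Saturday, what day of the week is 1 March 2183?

Count forward from the earlier date (March 1, 2183) to the later (April 15, 2186):
Day-of-year of March 1, 2183: 60.
Day-of-year of April 15, 2186: 105.
2183 has 365 days, so 365 − 60 = 305 days remain in 2183.
Full years: 2184: 366; 2185: 365. Sum = 731.
Total: 305 + 731 + 105 = 1141 days.
1141 is a multiple of 7, so 1 March 2183 falls on the same weekday: Saturday.

Saturday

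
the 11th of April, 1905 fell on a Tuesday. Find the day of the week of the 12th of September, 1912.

Thursday

From April 11, 1905 to April 11, 1912: 7 years, of which 2 contain a Feb 29 — 5×365 + 2×366 = 2557 days.
April 1912: 30 − 11 = 19 days remain.
Then May (31), June (30), July (31), August (31): 31 + 30 + 31 + 31 = 123 days.
September 1–12, 1912: 12 days.
Residual: 154 days.
Total: 2711 days.
2711 mod 7 = 2, so 2 days after Tuesday is Thursday.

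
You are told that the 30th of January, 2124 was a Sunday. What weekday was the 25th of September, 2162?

Saturday

From January 30, 2124 to January 30, 2162: 38 years, of which 10 contain a Feb 29 — 28×365 + 10×366 = 13880 days.
January 2162: 31 − 30 = 1 day remains.
Then February 2162 (28), March (31), April (30), May (31), June (30), July (31), August (31): 28 + 31 + 30 + 31 + 30 + 31 + 31 = 212 days.
September 1–25, 2162: 25 days.
Residual: 238 days.
Total: 14118 days.
14118 mod 7 = 6, so 6 days after Sunday is Saturday.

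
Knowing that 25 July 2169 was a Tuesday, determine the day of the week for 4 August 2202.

Wednesday

From July 25, 2169 to July 25, 2202: 33 years, of which 7 contain a Feb 29 — 26×365 + 7×366 = 12052 days.
(2200 is not a leap year (divisible by 100 but not 400).)
July 2202: 31 − 25 = 6 days remain.
August 1–4, 2202: 4 days.
Residual: 10 days.
Total: 12062 days.
12062 mod 7 = 1, so 1 day after Tuesday is Wednesday.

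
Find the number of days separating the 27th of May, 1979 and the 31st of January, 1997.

Day-of-year of May 27, 1979: 147.
Day-of-year of January 31, 1997: 31.
1979 has 365 days, so 365 − 147 = 218 days remain in 1979.
Full years 1980–1996: 12 common + 5 leap = 12×365 + 5×366 = 6210 days.
Total: 218 + 6210 + 31 = 6459 days.

6459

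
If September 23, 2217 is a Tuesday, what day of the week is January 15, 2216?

Count forward from the earlier date (January 15, 2216) to the later (September 23, 2217):
January 2216: 31 − 15 = 16 days remain.
Then 19 full months totalling 578 days.
September 1–23, 2217: 23 days.
Total: 16 + 578 + 23 = 617 days.
617 mod 7 = 1, so 1 day before Tuesday is Monday.

Monday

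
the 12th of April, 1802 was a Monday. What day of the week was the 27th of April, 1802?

Tuesday

Within April 1802: 27 − 12 = 15 days.
15 mod 7 = 1, so 1 day after Monday is Tuesday.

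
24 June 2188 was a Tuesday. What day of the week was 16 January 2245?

Day-of-year of June 24, 2188: 176.
Day-of-year of January 16, 2245: 16.
2188 has 366 days, so 366 − 176 = 190 days remain in 2188.
Full years 2189–2244: 43 common + 13 leap = 43×365 + 13×366 = 20453 days.
Total: 190 + 20453 + 16 = 20659 days.
20659 mod 7 = 2, so 2 days after Tuesday is Thursday.

Thursday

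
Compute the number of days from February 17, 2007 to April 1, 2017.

From February 17, 2007 to February 17, 2017: 10 years, of which 3 contain a Feb 29 — 7×365 + 3×366 = 3653 days.
February 2017: 28 − 17 = 11 days remain (2017 is not a leap year, so February has 28 days).
Then March (31): 31 days.
April 1, 2017: 1 day.
Residual: 43 days.
Total: 3696 days.

3696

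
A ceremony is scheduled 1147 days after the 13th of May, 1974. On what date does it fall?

the 3rd of July, 1977

Count 1147 days after May 13, 1974:
Day-of-year of May 13, 1974: 133.
Day-of-year of July 3, 1977: 184.
1974 has 365 days, so 365 − 133 = 232 days remain in 1974.
Full years: 1975: 365; 1976: 366. Sum = 731.
Total: 232 + 731 + 184 = 1147 days.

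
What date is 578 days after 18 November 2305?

19 June 2307

Count 578 days after November 18, 2305:
November 18, 2305 → November 18, 2306: 365 days.
November 2306: 30 − 18 = 12 days remain.
Then December (31), January (31), February 2307 (28), March (31), April (30), May (31): 31 + 31 + 28 + 31 + 30 + 31 = 182 days.
June 1–19, 2307: 19 days.
Residual: 213 days.
Total: 578 days.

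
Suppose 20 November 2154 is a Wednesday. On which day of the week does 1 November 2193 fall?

Day-of-year of November 20, 2154: 324.
Day-of-year of November 1, 2193: 305.
2154 has 365 days, so 365 − 324 = 41 days remain in 2154.
Full years 2155–2192: 28 common + 10 leap = 28×365 + 10×366 = 13880 days.
Total: 41 + 13880 + 305 = 14226 days.
14226 mod 7 = 2, so 2 days after Wednesday is Friday.

Friday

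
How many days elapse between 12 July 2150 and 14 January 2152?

551

Day-of-year of July 12, 2150: 193.
Day-of-year of January 14, 2152: 14.
2150 has 365 days, so 365 − 193 = 172 days remain in 2150.
Full years: 2151: 365. Sum = 365.
Total: 172 + 365 + 14 = 551 days.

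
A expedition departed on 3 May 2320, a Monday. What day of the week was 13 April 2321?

Day-of-year of May 3, 2320: 124.
Day-of-year of April 13, 2321: 103.
2320 has 366 days, so 366 − 124 = 242 days remain in 2320.
Total: 242 + 103 = 345 days.
345 mod 7 = 2, so 2 days after Monday is Wednesday.

Wednesday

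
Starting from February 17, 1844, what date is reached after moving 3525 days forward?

October 12, 1853

Count 3525 days after February 17, 1844:
Day-of-year of February 17, 1844: 48.
Day-of-year of October 12, 1853: 285.
1844 has 366 days, so 366 − 48 = 318 days remain in 1844.
Full years 1845–1852: 6 common + 2 leap = 6×365 + 2×366 = 2922 days.
Total: 318 + 2922 + 285 = 3525 days.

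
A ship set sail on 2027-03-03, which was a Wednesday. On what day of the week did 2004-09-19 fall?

Sunday

Count forward from the earlier date (September 19, 2004) to the later (March 3, 2027):
From September 19, 2004 to September 19, 2026: 22 years, of which 5 contain a Feb 29 — 17×365 + 5×366 = 8035 days.
September 2026: 30 − 19 = 11 days remain.
Then October (31), November (30), December (31), January (31), February 2027 (28): 31 + 30 + 31 + 31 + 28 = 151 days.
March 1–3, 2027: 3 days.
Residual: 165 days.
Total: 8200 days.
8200 mod 7 = 3, so 3 days before Wednesday is Sunday.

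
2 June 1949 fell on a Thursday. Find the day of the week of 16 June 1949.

Thursday

Within June 1949: 16 − 2 = 14 days.
14 is a multiple of 7, so 16 June 1949 falls on the same weekday: Thursday.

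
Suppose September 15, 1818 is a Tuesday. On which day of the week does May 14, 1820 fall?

Sunday

September 1818: 30 − 15 = 15 days remain.
Then 19 full months totalling 578 days.
May 1–14, 1820: 14 days.
Total: 15 + 578 + 14 = 607 days.
607 mod 7 = 5, so 5 days after Tuesday is Sunday.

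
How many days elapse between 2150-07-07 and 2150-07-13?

Within July 2150: 13 − 7 = 6 days.

6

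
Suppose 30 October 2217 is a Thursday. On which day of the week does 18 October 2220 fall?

Wednesday

Day-of-year of October 30, 2217: 303.
Day-of-year of October 18, 2220: 292.
2217 has 365 days, so 365 − 303 = 62 days remain in 2217.
Full years: 2218: 365; 2219: 365. Sum = 730.
Total: 62 + 730 + 292 = 1084 days.
1084 mod 7 = 6, so 6 days after Thursday is Wednesday.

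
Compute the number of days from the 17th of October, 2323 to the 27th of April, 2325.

October 17, 2323 → October 17, 2324: 366 days (2324 is a leap year).
October 2324: 31 − 17 = 14 days remain.
Then November (30), December (31), January (31), February 2325 (28), March (31): 30 + 31 + 31 + 28 + 31 = 151 days.
April 1–27, 2325: 27 days.
Residual: 192 days.
Total: 558 days.

558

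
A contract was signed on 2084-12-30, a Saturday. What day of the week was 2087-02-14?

Day-of-year of December 30, 2084: 365.
Day-of-year of February 14, 2087: 45.
2084 has 366 days, so 366 − 365 = 1 days remain in 2084.
Full years: 2085: 365; 2086: 365. Sum = 730.
Total: 1 + 730 + 45 = 776 days.
776 mod 7 = 6, so 6 days after Saturday is Friday.

Friday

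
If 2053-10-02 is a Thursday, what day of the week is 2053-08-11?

Monday

Count forward from the earlier date (August 11, 2053) to the later (October 2, 2053):
August 2053: 31 − 11 = 20 days remain.
Then September (30): 30 days.
October 1–2, 2053: 2 days.
Total: 20 + 30 + 2 = 52 days.
52 mod 7 = 3, so 3 days before Thursday is Monday.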